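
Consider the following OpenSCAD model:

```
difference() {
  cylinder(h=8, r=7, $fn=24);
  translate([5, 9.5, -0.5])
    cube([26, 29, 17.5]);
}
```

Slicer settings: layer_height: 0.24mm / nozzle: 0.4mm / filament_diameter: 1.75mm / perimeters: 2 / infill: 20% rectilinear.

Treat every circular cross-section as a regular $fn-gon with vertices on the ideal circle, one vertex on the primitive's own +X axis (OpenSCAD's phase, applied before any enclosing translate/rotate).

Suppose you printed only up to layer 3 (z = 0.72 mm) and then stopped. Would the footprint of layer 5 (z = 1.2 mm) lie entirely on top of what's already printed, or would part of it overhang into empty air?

entirely on top

Compare the two slices. At z = 0.72: the cylinder: section is a regular 24-gon, circumradius r=7 (area = (24/2)·7.000²·sin(360°/24) = 152.19 mm²); the cube at (5, 9.5) (footprint 26×29) is included at this height (area 754.00 mm²); Taking the first minus the rest: starting from the r=7 cylinder (152.19 mm²), the 26×29 cube at (5, 9.5) misses the remaining region (no effect) — area = 152.19 mm². At z = 1.2: the cylinder: section is a regular 24-gon, circumradius r=7 (area = (24/2)·7.000²·sin(360°/24) = 152.19 mm²); the cube at (5, 9.5) (footprint 26×29) is included at this height (area 754.00 mm²); Taking the first minus the rest: starting from the r=7 cylinder (152.19 mm²), the 26×29 cube at (5, 9.5) misses the remaining region (no effect) — area = 152.19 mm². Checking containment: the cross-section at z = 1.2 is a subset of the cross-section at z = 0.72.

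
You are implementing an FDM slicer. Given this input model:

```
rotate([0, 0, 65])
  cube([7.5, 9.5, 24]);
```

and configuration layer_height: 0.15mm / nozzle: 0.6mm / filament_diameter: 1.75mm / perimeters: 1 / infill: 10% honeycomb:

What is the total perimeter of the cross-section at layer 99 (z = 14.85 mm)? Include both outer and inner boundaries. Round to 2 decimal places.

34.00 mm

At z = 14.85 mm: the 7.5×9.5 cube contributes its full rectangle (perimeter 34.00 mm); (whole slice rotated 65° about Z — lengths, areas and connectivity unchanged). Overall, the cross-section is a single solid region. Total boundary length (outer) = 34.00 mm.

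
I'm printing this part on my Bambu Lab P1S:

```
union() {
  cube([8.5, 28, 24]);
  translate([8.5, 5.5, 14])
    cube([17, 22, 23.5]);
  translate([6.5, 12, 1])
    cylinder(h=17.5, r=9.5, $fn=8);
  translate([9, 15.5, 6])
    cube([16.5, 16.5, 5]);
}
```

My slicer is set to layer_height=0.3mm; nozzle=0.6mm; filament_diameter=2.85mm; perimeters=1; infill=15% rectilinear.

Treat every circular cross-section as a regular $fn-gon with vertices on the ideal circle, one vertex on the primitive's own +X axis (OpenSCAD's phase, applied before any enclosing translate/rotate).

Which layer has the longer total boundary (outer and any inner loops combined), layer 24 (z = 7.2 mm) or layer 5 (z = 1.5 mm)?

layer 24 (z = 7.2 mm)

Layer 24 (z = 7.2): the 8.5×28 cube contributes its full rectangle (perimeter 73.00 mm); the cube at (8.5, 5.5) is absent (z outside [14, 37.5]); the cylinder at (6.5, 12): section is a regular 8-gon, circumradius r=9.5 (perimeter = 2·8·9.500·sin(180°/8) = 58.17 mm); the 16.5×16.5 cube at (9, 15.5) contributes its full rectangle (perimeter 66.00 mm); Merging all regions: the regions partially overlap (shared area 161.74 mm²), so the edge portions inside another operand are dropped and the merged outline is re-measured after clipping — boundary = 129.25 mm. So its perimeter = 129.25 mm. Layer 5 (z = 1.5): the 8.5×28 cube contributes its full rectangle (perimeter 73.00 mm); the cube at (8.5, 5.5) is not intersected at this z (z outside [14, 37.5]); the r=9.5 cylinder at (6.5, 12) gives a regular 8-gon of circumradius 9.5 (constant along its height) (perimeter = 2·8·9.500·sin(180°/8) = 58.17 mm); the cube at (9, 15.5) does not reach this height (z outside [6, 11]); Combining (union): the regions partially overlap (shared area 142.34 mm²), so the edge portions inside another operand are dropped and the merged outline is re-measured after clipping — boundary = 81.81 mm. So its perimeter = 81.81 mm. Layer 24 is larger (129.25 vs 81.81 mm).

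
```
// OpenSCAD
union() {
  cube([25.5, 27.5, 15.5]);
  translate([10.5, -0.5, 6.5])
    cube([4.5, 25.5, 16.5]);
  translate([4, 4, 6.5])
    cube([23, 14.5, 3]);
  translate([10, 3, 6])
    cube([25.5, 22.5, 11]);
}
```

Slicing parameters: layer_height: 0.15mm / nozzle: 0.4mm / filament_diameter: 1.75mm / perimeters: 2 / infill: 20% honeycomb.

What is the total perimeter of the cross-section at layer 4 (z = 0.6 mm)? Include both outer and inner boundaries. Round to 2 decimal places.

106.00 mm

At z = 0.6 mm: the cube is present — its section is the full 25.5×27.5 rectangle (perimeter 106.00 mm); the cube at (10.5, -0.5) is absent (z outside [6.5, 23]); the cube at (4, 4) is absent (z outside [6.5, 9.5]); the cube at (10, 3) does not reach this height (z outside [6, 17]); Merging all regions: only the 25.5×27.5 cube is present, so the union is just that shape — boundary = 106.00 mm. Overall, the cross-section is a single solid region. Total boundary length (outer) = 106.00 mm.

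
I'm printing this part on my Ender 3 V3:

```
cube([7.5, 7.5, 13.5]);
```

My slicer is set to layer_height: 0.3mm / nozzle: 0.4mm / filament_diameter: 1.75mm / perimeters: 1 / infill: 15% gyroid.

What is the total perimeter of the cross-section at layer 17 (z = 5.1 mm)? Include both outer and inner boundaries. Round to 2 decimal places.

At z = 5.1 mm: the 7.5×7.5 cube contributes its full rectangle (perimeter 30.00 mm). Overall, the cross-section is a single solid region. Total boundary length (outer) = 30.00 mm.

30.00 mm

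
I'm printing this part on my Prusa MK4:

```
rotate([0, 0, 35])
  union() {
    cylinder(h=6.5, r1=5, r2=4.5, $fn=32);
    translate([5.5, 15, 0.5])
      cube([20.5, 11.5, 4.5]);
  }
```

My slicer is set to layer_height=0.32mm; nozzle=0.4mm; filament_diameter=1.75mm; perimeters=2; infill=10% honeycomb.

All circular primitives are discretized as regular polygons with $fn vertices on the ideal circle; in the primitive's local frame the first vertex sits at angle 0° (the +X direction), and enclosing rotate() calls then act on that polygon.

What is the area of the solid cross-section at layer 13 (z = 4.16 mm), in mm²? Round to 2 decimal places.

304.12 mm²

At z = 4.16 mm: the cone contributes a regular 32-gon of circumradius 4.680 (interpolated between r1=5 and r2=4.5 at t=0.640) (area = (32/2)·4.680²·sin(360°/32) = 68.37 mm²); the cube at (5.5, 15) is present — its section is the full 20.5×11.5 rectangle (area 235.75 mm²); Merging all regions: the 2 present regions are separate (no shared area or edge), so areas and boundary lengths simply add and each stays a separate island — area = 304.12 mm²; (rotated 35° about Z; rotation is an isometry so areas/perimeters/island counts are preserved). Overall, the cross-section has 2 separate islands. Net area = 304.12 mm².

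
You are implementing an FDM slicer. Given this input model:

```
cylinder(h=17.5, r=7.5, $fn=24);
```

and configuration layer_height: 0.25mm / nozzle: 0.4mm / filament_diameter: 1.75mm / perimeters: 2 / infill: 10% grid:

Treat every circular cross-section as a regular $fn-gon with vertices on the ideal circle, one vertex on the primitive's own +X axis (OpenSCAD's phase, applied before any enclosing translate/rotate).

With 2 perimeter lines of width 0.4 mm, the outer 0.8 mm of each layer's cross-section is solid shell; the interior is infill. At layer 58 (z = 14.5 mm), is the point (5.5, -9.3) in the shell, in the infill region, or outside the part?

outside

At z = 14.5 mm: the cylinder: section is a regular 24-gon, circumradius r=7.5. Overall, the cross-section is a single solid region. The nearest boundary edge runs (1.94, -7.24)→(3.75, -6.50); distance from the point to it = 3.31 mm. The point is not inside any of the regions above, so it lies outside the cross-section (3.31 mm from the nearest boundary).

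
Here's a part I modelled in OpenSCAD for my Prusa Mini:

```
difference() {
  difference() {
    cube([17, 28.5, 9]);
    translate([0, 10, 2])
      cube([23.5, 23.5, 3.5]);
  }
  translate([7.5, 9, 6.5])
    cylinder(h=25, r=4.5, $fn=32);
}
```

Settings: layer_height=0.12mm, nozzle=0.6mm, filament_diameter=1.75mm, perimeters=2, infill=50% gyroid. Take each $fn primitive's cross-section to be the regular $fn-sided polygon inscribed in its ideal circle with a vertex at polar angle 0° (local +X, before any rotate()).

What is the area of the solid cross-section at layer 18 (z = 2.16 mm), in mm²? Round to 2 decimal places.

170.00 mm²

At z = 2.16 mm: the 17×28.5 cube contributes its full rectangle (area 484.50 mm²); the cube at (0, 10) (footprint 23.5×23.5) is included at this height (area 552.25 mm²); After the difference (first − rest): starting from the 17×28.5 cube (484.50 mm²), the 23.5×23.5 cube at (0, 10) partially overlaps it — only the 314.50 mm² overlap (of its 552.25 mm²) is removed, clipping the outline — area = 170.00 mm²; the cylinder at (7.5, 9) is absent (z outside [6.5, 31.5]); Subtracting the remaining from the first: none of the subtracted shapes is present at this height, so that combined region is unchanged — area = 170.00 mm². Overall, the cross-section is a single solid region. Net area = 170.00 mm².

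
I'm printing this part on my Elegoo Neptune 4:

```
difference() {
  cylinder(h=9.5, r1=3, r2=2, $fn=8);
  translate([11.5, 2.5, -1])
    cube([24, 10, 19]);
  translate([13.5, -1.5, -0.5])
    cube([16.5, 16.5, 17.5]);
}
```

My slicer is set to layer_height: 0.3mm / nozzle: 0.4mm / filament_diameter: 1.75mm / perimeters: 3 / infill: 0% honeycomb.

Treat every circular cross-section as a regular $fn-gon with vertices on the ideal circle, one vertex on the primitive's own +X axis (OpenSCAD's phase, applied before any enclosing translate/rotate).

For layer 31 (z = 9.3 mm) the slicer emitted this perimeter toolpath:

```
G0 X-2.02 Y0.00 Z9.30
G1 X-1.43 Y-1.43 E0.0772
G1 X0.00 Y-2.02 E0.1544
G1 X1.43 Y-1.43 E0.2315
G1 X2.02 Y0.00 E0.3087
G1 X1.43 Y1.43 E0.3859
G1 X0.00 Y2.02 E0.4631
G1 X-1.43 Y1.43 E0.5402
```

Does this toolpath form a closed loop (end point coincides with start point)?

Start point (G0): (-2.02, 0.00). End point (last G1): the path does not return to the start — open.

no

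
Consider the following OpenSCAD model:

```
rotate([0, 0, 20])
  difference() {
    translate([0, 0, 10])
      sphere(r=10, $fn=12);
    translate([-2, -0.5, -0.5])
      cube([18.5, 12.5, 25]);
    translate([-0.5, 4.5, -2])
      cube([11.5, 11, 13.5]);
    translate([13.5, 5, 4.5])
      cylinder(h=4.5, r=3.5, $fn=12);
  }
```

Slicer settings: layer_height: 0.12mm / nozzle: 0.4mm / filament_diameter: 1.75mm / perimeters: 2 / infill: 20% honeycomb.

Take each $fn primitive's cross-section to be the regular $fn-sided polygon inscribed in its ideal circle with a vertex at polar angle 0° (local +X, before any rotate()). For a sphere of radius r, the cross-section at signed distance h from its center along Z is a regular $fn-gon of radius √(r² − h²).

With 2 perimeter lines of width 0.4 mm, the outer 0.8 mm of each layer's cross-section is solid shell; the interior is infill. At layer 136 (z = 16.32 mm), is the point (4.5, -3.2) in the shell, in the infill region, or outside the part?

infill

At z = 16.32 mm: the r=10 sphere contributes a regular 12-gon of circumradius √(10²−6.32²) = 7.750; the cube at (-2, -0.5) is present — its section is the full 18.5×12.5 rectangle; the cube at (-0.5, 4.5) is absent (z outside [-2, 11.5]); the cylinder at (13.5, 5) does not reach this height (z outside [4.5, 9]); Taking the first minus the rest: starting from the r=10 sphere, the 18.5×12.5 cube at (-2, -0.5) partially overlaps it — only the 64.85 mm² overlap (of its 231.25 mm²) is removed, clipping the outline — 1 connected region; (rotated 20° about Z; rotation is an isometry so areas/perimeters/island counts are preserved). Overall, the cross-section is a single solid region. Undo the 20° rotation: the query point maps to (3.134, -4.546) in the un-rotated model frame. The nearest boundary edge runs (6.71, -3.87)→(3.87, -6.71); distance from the point to it = 2.05 mm. The point is inside the cross-section and 2.05 mm from the nearest boundary — more than the 0.8 mm shell width (2 × 0.4), so it's in the infill interior.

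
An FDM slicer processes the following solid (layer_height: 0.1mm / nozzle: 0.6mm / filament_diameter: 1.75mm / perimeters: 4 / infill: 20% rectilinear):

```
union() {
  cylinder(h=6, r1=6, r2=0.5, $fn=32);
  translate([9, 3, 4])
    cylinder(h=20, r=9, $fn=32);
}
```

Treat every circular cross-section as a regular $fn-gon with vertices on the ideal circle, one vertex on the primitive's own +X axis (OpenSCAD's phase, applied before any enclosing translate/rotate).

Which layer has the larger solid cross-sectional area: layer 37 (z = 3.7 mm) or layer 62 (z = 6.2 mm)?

layer 62 (z = 6.2 mm)

Layer 37 (z = 3.7): the cone: at t=0.617 of its height the radius interpolates to r₁+(r₂−r₁)t = 2.608, giving a regular 32-gon of that circumradius (area = (32/2)·2.608²·sin(360°/32) = 21.24 mm²); the cylinder at (9, 3) does not reach this height (z outside [4, 24]); Combining (union): only the cone is present, so the union is just that shape — area = 21.24 mm². So its area = 21.24 mm². Layer 62 (z = 6.2): the cone does not reach this height (z outside [0, 6]); the cylinder at (9, 3): section is a regular 32-gon, circumradius r=9 (area = (32/2)·9.000²·sin(360°/32) = 252.84 mm²); Merging all regions: only the r=9 cylinder at (9, 3) is present, so the union is just that shape — area = 252.84 mm². So its area = 252.84 mm². Layer 62 is larger (252.84 vs 21.24 mm²).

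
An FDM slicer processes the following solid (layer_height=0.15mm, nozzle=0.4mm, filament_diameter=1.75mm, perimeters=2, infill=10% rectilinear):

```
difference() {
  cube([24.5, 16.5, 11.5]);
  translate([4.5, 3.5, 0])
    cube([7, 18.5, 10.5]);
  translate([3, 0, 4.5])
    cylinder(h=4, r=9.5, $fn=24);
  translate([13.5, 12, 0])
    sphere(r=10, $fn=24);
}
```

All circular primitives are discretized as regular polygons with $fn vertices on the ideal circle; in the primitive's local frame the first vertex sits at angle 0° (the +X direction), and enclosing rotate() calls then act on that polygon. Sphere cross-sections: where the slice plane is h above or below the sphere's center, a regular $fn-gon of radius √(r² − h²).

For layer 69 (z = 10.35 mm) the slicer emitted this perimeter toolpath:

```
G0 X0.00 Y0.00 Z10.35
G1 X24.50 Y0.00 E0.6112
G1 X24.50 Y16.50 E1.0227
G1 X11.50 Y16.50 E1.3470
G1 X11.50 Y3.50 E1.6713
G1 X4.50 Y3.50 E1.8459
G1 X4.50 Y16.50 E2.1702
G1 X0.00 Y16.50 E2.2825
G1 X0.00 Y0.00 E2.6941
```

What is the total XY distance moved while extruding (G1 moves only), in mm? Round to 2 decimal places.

108.00 mm

Sum the Euclidean lengths of each G1 segment: total = 108.00 mm.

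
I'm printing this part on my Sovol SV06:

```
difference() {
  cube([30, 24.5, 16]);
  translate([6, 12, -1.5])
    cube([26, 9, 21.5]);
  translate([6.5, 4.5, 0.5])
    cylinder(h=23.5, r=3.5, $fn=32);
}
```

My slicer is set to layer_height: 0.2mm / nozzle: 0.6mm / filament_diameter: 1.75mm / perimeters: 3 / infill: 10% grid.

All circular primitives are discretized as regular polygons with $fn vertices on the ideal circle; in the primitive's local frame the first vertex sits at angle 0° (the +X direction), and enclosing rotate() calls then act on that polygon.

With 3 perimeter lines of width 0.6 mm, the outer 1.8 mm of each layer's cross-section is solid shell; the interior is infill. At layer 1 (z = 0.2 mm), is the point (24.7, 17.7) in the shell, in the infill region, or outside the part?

At z = 0.2 mm: the cube (footprint 30×24.5) is included at this height; the cube at (6, 12) is present — its section is the full 26×9 rectangle; the cylinder at (6.5, 4.5) does not reach this height (z outside [0.5, 24]); Subtracting the remaining from the first: starting from the 30×24.5 cube, the 26×9 cube at (6, 12) partially overlaps it — only the 216.00 mm² overlap (of its 234.00 mm²) is removed, clipping the outline — 1 connected region. Overall, the cross-section is a single solid region. The nearest boundary edge runs (30.00, 21.00)→(6.00, 21.00); distance from the point to it = 3.30 mm. The point is not inside any of the regions above, so it lies outside the cross-section (3.30 mm from the nearest boundary).

outside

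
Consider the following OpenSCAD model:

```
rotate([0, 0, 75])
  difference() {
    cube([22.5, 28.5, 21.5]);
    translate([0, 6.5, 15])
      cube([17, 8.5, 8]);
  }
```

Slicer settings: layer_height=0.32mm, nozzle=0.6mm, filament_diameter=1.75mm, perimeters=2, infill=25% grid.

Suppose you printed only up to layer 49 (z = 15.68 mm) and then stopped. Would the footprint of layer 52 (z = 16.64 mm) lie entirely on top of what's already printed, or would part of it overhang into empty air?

entirely on top

Compare the two slices. At z = 15.68: the cube (footprint 22.5×28.5) is included at this height (area 641.25 mm²); the cube at (0, 6.5) is present — its section is the full 17×8.5 rectangle (area 144.50 mm²); Subtracting the remaining from the first: starting from the 22.5×28.5 cube (641.25 mm²), the 17×8.5 cube at (0, 6.5) lies inside it touching the edge (removes its full 144.50 mm²) — area = 496.75 mm²; (rotated 75° about Z; rotation is an isometry so areas/perimeters/island counts are preserved). At z = 16.64: the cube is present — its section is the full 22.5×28.5 rectangle (area 641.25 mm²); the cube at (0, 6.5) is present — its section is the full 17×8.5 rectangle (area 144.50 mm²); Taking the first minus the rest: starting from the 22.5×28.5 cube (641.25 mm²), the 17×8.5 cube at (0, 6.5) lies inside it touching the edge (removes its full 144.50 mm²) — area = 496.75 mm²; (rotated 75° about Z; rotation is an isometry so areas/perimeters/island counts are preserved). Checking containment: the cross-section at z = 16.64 is a subset of the cross-section at z = 15.68.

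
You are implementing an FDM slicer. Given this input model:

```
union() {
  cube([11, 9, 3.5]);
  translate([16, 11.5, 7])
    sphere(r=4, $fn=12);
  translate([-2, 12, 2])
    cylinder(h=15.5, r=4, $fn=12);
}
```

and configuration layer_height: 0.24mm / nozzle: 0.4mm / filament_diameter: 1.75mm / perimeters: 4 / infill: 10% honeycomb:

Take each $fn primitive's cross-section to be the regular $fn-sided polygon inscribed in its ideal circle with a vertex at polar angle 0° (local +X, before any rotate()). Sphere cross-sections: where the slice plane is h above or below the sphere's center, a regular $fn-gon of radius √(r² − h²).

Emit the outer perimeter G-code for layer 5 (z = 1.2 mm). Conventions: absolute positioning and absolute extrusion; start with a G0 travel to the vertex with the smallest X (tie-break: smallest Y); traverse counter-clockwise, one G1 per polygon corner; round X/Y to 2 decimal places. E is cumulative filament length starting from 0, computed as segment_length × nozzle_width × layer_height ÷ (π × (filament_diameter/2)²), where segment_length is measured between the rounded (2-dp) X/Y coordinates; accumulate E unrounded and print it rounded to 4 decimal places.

At z = 1.2 mm: the cube is present — its section is the full 11×9 rectangle; the sphere at (16, 11.5) is not intersected at this z (|z−center|=5.800 > r=4); the cylinder at (-2, 12) does not reach this height (z outside [2, 17.5]); Merging all regions: only the 11×9 cube is present, so the union is just that shape — 1 connected region. The outline is a single polygon with 4 vertices. Extrusion per mm of travel: 0.4 × 0.24 / (π × 0.875²) = 0.039912. Accumulating E over each segment gives final E = 1.5965.

G0 X0.00 Y0.00 Z1.20
G1 X11.00 Y0.00 E0.4390
G1 X11.00 Y9.00 E0.7982
G1 X0.00 Y9.00 E1.2373
G1 X0.00 Y0.00 E1.5965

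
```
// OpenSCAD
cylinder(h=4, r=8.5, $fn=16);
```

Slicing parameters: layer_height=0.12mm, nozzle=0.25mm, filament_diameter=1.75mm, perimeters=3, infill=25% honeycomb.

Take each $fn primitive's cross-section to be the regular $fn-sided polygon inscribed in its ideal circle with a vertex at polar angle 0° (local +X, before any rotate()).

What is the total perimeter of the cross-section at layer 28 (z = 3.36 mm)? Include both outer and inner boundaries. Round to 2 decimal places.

53.06 mm

At z = 3.36 mm: the cylinder: section is a regular 16-gon, circumradius r=8.5 (perimeter = 2·16·8.500·sin(180°/16) = 53.06 mm). Overall, the cross-section is a single solid region. Total boundary length (outer) = 53.06 mm.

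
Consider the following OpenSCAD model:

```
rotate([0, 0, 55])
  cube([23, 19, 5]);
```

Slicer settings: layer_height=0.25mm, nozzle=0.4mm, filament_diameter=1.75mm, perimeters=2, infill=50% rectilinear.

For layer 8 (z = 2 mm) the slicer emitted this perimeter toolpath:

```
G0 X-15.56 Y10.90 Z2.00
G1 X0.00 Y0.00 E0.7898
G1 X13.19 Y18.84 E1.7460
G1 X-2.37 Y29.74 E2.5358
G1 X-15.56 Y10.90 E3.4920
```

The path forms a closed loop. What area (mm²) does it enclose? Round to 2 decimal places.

436.92 mm²

Apply the shoelace formula to the sequence of (X, Y) vertices; enclosed area = 436.92 mm².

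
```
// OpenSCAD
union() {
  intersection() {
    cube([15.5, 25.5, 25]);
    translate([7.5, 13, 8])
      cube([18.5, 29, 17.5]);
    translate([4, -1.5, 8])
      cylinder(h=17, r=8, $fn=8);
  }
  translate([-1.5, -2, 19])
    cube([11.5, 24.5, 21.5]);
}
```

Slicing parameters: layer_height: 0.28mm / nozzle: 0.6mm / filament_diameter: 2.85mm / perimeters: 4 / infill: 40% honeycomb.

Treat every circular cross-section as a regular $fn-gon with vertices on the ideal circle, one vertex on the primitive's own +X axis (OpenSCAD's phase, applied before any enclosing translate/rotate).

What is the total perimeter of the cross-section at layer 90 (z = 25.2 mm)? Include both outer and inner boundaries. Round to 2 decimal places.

At z = 25.2 mm: the cube does not reach this height (z outside [0, 25]); the cube at (7.5, 13) (footprint 18.5×29) is included at this height (perimeter 95.00 mm); the cylinder at (4, -1.5) is absent (z outside [8, 25]); Keeping only the common overlap: at least one operand is absent at this height, so nothing remains; the 11.5×24.5 cube at (-1.5, -2) contributes its full rectangle (perimeter 72.00 mm); Merging all regions: only the 11.5×24.5 cube at (-1.5, -2) is present, so the union is just that shape — boundary = 72.00 mm. Overall, the cross-section is a single solid region. Total boundary length (outer) = 72.00 mm.

72.00 mm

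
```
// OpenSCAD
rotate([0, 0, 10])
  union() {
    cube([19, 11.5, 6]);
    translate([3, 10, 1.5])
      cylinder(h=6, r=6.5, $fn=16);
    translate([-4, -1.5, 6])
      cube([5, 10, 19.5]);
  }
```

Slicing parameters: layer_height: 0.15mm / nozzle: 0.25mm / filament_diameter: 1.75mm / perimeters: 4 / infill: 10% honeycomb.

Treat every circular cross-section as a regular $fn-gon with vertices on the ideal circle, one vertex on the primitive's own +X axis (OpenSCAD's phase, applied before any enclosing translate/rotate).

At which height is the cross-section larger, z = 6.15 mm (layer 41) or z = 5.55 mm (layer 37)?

layer 37 (z = 5.55 mm)

Layer 41 (z = 6.15): the cube is not intersected at this z (z outside [0, 6]); the r=6.5 cylinder at (3, 10) contributes a regular 16-gon of circumradius 6.5 (area = (16/2)·6.500²·sin(360°/16) = 129.35 mm²); the 5×10 cube at (-4, -1.5) contributes its full rectangle (area 50.00 mm²); Taking the union: the regions partially overlap — summed areas 179.35 mm² minus the doubly-counted overlap 13.21 mm² gives 166.14 mm² — area = 166.14 mm²; (rotated 10° about Z; rotation is an isometry so areas/perimeters/island counts are preserved). So its area = 166.14 mm². Layer 37 (z = 5.55): the cube is present — its section is the full 19×11.5 rectangle (area 218.50 mm²); the r=6.5 cylinder at (3, 10) contributes a regular 16-gon of circumradius 6.5 (area = (16/2)·6.500²·sin(360°/16) = 129.35 mm²); the cube at (-4, -1.5) is not intersected at this z (z outside [6, 25.5]); Taking the union: the regions partially overlap — summed areas 347.85 mm² minus the doubly-counted overlap 64.91 mm² gives 282.94 mm² — area = 282.94 mm²; (whole slice rotated 10° about Z — lengths, areas and connectivity unchanged). So its area = 282.94 mm². Layer 37 is larger (282.94 vs 166.14 mm²).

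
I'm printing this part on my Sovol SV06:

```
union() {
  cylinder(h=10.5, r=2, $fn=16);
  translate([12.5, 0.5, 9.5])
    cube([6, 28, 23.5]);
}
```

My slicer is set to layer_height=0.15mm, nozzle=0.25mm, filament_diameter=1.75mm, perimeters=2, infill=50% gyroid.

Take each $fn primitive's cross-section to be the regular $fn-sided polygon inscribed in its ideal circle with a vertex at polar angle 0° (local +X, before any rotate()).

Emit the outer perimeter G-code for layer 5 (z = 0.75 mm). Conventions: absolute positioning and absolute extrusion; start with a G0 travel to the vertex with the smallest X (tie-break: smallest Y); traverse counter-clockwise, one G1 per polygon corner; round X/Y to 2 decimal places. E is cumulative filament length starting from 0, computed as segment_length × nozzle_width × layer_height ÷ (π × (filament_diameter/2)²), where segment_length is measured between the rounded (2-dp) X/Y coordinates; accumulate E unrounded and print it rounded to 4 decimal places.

G0 X-2.00 Y0.00 Z0.75
G1 X-1.85 Y-0.77 E0.0122
G1 X-1.41 Y-1.41 E0.0243
G1 X-0.77 Y-1.85 E0.0364
G1 X0.00 Y-2.00 E0.0487
G1 X0.77 Y-1.85 E0.0609
G1 X1.41 Y-1.41 E0.0730
G1 X1.85 Y-0.77 E0.0851
G1 X2.00 Y0.00 E0.0974
G1 X1.85 Y0.77 E0.1096
G1 X1.41 Y1.41 E0.1217
G1 X0.77 Y1.85 E0.1338
G1 X0.00 Y2.00 E0.1460
G1 X-0.77 Y1.85 E0.1583
G1 X-1.41 Y1.41 E0.1704
G1 X-1.85 Y0.77 E0.1825
G1 X-2.00 Y0.00 E0.1947

At z = 0.75 mm: the r=2 cylinder contributes a regular 16-gon of circumradius 2; the cube at (12.5, 0.5) is not intersected at this z (z outside [9.5, 33]); Combining (union): only the r=2 cylinder is present, so the union is just that shape — 1 connected region. The outline is a single polygon with 16 vertices. Extrusion per mm of travel: 0.25 × 0.15 / (π × 0.875²) = 0.015591. Accumulating E over each segment gives final E = 0.1947.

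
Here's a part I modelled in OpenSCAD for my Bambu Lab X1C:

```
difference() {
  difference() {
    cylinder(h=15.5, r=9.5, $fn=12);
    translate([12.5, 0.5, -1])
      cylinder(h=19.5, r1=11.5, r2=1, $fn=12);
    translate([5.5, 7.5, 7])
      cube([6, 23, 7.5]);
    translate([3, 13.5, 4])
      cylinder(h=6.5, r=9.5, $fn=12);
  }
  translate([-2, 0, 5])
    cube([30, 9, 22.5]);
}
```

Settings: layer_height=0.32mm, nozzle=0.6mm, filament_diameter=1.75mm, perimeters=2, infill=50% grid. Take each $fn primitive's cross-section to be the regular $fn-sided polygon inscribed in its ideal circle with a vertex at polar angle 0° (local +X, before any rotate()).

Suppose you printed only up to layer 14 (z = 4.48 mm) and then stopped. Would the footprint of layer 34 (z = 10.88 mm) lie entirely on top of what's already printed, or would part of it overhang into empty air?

part overhangs

Compare the two slices. At z = 4.48: the r=9.5 cylinder contributes a regular 12-gon of circumradius 9.5 (area = (12/2)·9.500²·sin(360°/12) = 270.75 mm²); the cone at (12.5, 0.5): at t=0.281 of its height the radius interpolates to r₁+(r₂−r₁)t = 8.549, giving a regular 12-gon of that circumradius (area = (12/2)·8.549²·sin(360°/12) = 219.27 mm²); the cube at (5.5, 7.5) is absent (z outside [7, 14.5]); the cylinder at (3, 13.5): section is a regular 12-gon, circumradius r=9.5 (area = (12/2)·9.500²·sin(360°/12) = 270.75 mm²); Subtracting the remaining from the first: starting from the r=9.5 cylinder (270.75 mm²), the cone at (12.5, 0.5) partially overlaps it — only the 43.86 mm² overlap (of its 219.27 mm²) is removed, clipping the outline; the r=9.5 cylinder at (3, 13.5) partially overlaps it — only the 38.08 mm² overlap (of its 270.75 mm²) is removed, clipping the outline — area = 188.80 mm²; the cube at (-2, 0) does not reach this height (z outside [5, 27.5]); After the difference (first − rest): none of the subtracted shapes is present at this height, so that combined region is unchanged — area = 188.80 mm². At z = 10.88: the r=9.5 cylinder gives a regular 12-gon of circumradius 9.5 (constant along its height) (area = (12/2)·9.500²·sin(360°/12) = 270.75 mm²); the cone at (12.5, 0.5) (r1=11.5→r2=1) has section circumradius 5.103 here — a regular 12-gon (area = (12/2)·5.103²·sin(360°/12) = 78.12 mm²); the 6×23 cube at (5.5, 7.5) contributes its full rectangle (area 138.00 mm²); the cylinder at (3, 13.5) does not reach this height (z outside [4, 10.5]); Taking the first minus the rest: starting from the r=9.5 cylinder (270.75 mm²), the cone at (12.5, 0.5) partially overlaps it — only the 7.62 mm² overlap (of its 78.12 mm²) is removed, clipping the outline; the 6×23 cube at (5.5, 7.5) misses the remaining region (no effect) — area = 263.13 mm²; the cube at (-2, 0) (footprint 30×9) is included at this height (area 270.00 mm²); After the difference (first − rest): starting from that combined region (263.13 mm²), the 30×9 cube at (-2, 0) partially overlaps it — only the 80.81 mm² overlap (of its 270.00 mm²) is removed, clipping the outline — area = 182.32 mm². Checking containment: at z = 10.88 the cross-section extends beyond the z = 4.48 cross-section by about 22.88 mm².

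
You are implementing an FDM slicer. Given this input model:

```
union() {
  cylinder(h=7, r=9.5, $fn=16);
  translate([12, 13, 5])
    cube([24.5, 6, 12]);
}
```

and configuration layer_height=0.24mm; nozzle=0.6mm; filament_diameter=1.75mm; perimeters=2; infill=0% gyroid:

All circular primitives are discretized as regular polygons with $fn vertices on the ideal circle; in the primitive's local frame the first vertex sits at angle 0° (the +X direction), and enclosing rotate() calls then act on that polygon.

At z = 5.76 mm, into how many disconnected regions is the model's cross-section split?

2

At z = 5.76 mm: the cylinder: section is a regular 16-gon, circumradius r=9.5; the 24.5×6 cube at (12, 13) contributes its full rectangle; Taking the union: the 2 present regions are separate (no shared area or edge), so areas and boundary lengths simply add and each stays a separate island — 2 connected regions. The result has 2 disconnected regions.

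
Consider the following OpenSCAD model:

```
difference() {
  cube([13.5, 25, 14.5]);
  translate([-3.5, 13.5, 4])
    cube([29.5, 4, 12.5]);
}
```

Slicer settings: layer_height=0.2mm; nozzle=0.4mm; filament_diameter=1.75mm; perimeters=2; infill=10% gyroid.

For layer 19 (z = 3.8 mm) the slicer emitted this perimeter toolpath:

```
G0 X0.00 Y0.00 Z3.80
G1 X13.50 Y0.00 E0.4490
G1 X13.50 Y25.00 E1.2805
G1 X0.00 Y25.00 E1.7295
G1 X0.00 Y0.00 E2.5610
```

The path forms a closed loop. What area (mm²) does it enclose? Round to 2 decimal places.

Apply the shoelace formula to the sequence of (X, Y) vertices; enclosed area = 337.50 mm².

337.50 mm²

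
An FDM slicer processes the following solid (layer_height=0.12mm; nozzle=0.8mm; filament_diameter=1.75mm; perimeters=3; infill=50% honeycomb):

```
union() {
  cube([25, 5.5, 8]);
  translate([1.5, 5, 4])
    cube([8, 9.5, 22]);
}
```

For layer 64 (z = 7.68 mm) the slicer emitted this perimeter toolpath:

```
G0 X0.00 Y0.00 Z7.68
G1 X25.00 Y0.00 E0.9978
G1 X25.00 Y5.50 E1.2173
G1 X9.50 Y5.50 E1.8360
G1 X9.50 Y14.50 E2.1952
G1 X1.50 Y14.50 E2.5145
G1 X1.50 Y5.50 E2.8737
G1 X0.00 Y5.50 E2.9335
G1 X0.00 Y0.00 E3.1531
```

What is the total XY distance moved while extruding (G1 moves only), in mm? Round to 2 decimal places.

79.00 mm

Sum the Euclidean lengths of each G1 segment: total = 79.00 mm.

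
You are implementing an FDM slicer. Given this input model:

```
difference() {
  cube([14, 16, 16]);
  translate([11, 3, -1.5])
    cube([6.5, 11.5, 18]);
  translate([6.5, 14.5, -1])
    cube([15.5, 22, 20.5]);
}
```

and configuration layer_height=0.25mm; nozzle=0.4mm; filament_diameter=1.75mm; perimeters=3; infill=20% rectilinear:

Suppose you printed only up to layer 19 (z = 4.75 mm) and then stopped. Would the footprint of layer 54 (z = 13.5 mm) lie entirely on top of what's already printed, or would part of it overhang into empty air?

entirely on top

Compare the two slices. At z = 4.75: the cube (footprint 14×16) is included at this height (area 224.00 mm²); the cube at (11, 3) (footprint 6.5×11.5) is included at this height (area 74.75 mm²); the 15.5×22 cube at (6.5, 14.5) contributes its full rectangle (area 341.00 mm²); After the difference (first − rest): starting from the 14×16 cube (224.00 mm²), the 6.5×11.5 cube at (11, 3) partially overlaps it — only the 34.50 mm² overlap (of its 74.75 mm²) is removed, clipping the outline; the 15.5×22 cube at (6.5, 14.5) partially overlaps it — only the 11.25 mm² overlap (of its 341.00 mm²) is removed, clipping the outline — area = 178.25 mm². At z = 13.5: the cube is present — its section is the full 14×16 rectangle (area 224.00 mm²); the cube at (11, 3) (footprint 6.5×11.5) is included at this height (area 74.75 mm²); the cube at (6.5, 14.5) (footprint 15.5×22) is included at this height (area 341.00 mm²); Subtracting the remaining from the first: starting from the 14×16 cube (224.00 mm²), the 6.5×11.5 cube at (11, 3) partially overlaps it — only the 34.50 mm² overlap (of its 74.75 mm²) is removed, clipping the outline; the 15.5×22 cube at (6.5, 14.5) partially overlaps it — only the 11.25 mm² overlap (of its 341.00 mm²) is removed, clipping the outline — area = 178.25 mm². Checking containment: the cross-section at z = 13.5 is a subset of the cross-section at z = 4.75.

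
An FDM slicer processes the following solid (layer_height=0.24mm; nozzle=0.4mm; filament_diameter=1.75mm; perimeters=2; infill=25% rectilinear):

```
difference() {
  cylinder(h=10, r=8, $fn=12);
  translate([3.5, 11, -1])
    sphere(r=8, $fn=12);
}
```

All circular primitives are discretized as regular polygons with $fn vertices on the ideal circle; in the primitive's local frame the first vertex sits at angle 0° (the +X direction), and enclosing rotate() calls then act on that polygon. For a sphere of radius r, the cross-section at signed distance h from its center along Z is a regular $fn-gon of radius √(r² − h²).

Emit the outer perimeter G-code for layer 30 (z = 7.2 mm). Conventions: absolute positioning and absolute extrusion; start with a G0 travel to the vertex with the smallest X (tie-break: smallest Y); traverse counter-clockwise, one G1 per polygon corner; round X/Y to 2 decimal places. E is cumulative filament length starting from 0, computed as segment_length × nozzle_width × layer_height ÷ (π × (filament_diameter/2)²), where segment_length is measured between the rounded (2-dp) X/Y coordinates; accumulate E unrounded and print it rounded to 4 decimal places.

G0 X-8.00 Y0.00 Z7.20
G1 X-6.93 Y-4.00 E0.1653
G1 X-4.00 Y-6.93 E0.3306
G1 X0.00 Y-8.00 E0.4959
G1 X4.00 Y-6.93 E0.6612
G1 X6.93 Y-4.00 E0.8265
G1 X8.00 Y0.00 E0.9918
G1 X6.93 Y4.00 E1.1571
G1 X4.00 Y6.93 E1.3225
G1 X0.00 Y8.00 E1.4877
G1 X-4.00 Y6.93 E1.6530
G1 X-6.93 Y4.00 E1.8184
G1 X-8.00 Y0.00 E1.9836

At z = 7.2 mm: the r=8 cylinder gives a regular 12-gon of circumradius 8 (constant along its height); the sphere at (3.5, 11) is not intersected at this z (|z−center|=8.200 > r=8); Taking the first minus the rest: none of the subtracted shapes is present at this height, so the r=8 cylinder is unchanged — 1 connected region. The outline is a single polygon with 12 vertices. Extrusion per mm of travel: 0.4 × 0.24 / (π × 0.875²) = 0.039912. Accumulating E over each segment gives final E = 1.9836.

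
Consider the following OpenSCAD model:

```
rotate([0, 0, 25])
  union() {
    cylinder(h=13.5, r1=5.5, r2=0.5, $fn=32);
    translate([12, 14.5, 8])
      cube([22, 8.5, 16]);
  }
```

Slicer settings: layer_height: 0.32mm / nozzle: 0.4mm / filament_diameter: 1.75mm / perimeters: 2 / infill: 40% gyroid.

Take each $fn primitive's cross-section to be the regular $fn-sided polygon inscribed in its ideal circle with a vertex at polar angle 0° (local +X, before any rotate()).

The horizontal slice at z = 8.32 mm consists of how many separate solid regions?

At z = 8.32 mm: the cone contributes a regular 32-gon of circumradius 2.419 (interpolated between r1=5.5 and r2=0.5 at t=0.616); the cube at (12, 14.5) (footprint 22×8.5) is included at this height; Taking the union: the 2 present regions are separate (no shared area or edge), so areas and boundary lengths simply add and each stays a separate island — 2 connected regions; (whole slice rotated 25° about Z — lengths, areas and connectivity unchanged). The result has 2 disconnected regions.

2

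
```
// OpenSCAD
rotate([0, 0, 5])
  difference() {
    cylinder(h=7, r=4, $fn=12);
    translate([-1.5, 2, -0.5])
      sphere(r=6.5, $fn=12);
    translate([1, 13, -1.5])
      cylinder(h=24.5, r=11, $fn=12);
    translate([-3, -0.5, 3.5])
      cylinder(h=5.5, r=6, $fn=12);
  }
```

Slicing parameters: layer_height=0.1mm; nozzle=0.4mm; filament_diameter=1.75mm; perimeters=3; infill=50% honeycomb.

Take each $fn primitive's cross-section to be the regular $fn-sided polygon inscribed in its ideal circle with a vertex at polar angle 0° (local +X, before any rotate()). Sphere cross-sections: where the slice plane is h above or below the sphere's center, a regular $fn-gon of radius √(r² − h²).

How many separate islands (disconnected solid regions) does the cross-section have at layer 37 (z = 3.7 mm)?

1

At z = 3.7 mm: the r=4 cylinder contributes a regular 12-gon of circumradius 4; the sphere at (-1.5, 2): section is a regular 12-gon, circumradius = √(r²−h²) = √(6.5²−4.2²) = 4.961; the cylinder at (1, 13): section is a regular 12-gon, circumradius r=11; the cylinder at (-3, -0.5): section is a regular 12-gon, circumradius r=6; Taking the first minus the rest: starting from the r=4 cylinder, the r=6.5 sphere at (-1.5, 2) partially overlaps it — only the 37.70 mm² overlap (of its 73.83 mm²) is removed, clipping the outline; the r=11 cylinder at (1, 13) misses the remaining region (no effect); the r=6 cylinder at (-3, -0.5) partially overlaps it — only the 6.91 mm² overlap (of its 108.00 mm²) is removed, clipping the outline — 1 connected region; (whole slice rotated 5° about Z — lengths, areas and connectivity unchanged). Overall, the cross-section is a single solid region. Island count = 1.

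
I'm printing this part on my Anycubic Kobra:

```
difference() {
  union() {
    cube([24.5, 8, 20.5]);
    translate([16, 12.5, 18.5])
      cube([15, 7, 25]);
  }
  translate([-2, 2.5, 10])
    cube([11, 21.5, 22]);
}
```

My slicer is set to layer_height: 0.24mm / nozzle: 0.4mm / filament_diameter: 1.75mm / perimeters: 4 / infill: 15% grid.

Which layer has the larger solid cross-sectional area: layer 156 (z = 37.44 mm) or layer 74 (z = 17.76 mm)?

Layer 156 (z = 37.44): the cube is not intersected at this z (z outside [0, 20.5]); the cube at (16, 12.5) is present — its section is the full 15×7 rectangle (area 105.00 mm²); Taking the union: only the 15×7 cube at (16, 12.5) is present, so the union is just that shape — area = 105.00 mm²; the cube at (-2, 2.5) does not reach this height (z outside [10, 32]); Taking the first minus the rest: none of the subtracted shapes is present at this height, so the result so far is unchanged — area = 105.00 mm². So its area = 105.00 mm². Layer 74 (z = 17.76): the 24.5×8 cube contributes its full rectangle (area 196.00 mm²); the cube at (16, 12.5) does not reach this height (z outside [18.5, 43.5]); Taking the union: only the 24.5×8 cube is present, so the union is just that shape — area = 196.00 mm²; the cube at (-2, 2.5) is present — its section is the full 11×21.5 rectangle (area 236.50 mm²); After the difference (first − rest): starting from that combined region (196.00 mm²), the 11×21.5 cube at (-2, 2.5) partially overlaps it — only the 49.50 mm² overlap (of its 236.50 mm²) is removed, clipping the outline — area = 146.50 mm². So its area = 146.50 mm². Layer 74 is larger (146.50 vs 105.00 mm²).

layer 74 (z = 17.76 mm)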